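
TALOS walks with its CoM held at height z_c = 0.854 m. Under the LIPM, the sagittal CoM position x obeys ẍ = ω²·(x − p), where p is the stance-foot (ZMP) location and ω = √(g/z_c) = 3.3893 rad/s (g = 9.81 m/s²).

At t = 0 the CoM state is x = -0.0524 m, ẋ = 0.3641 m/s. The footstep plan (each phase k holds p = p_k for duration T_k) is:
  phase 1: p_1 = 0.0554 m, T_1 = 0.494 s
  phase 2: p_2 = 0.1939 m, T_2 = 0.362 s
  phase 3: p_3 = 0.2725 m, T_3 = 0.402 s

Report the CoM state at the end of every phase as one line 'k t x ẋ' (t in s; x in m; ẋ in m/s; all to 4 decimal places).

phase 1: p=0.0554, T=0.494, ωT=1.674314, cosh=2.761286, sinh=2.573849; start (x,ẋ)=(-0.052400, 0.364100) → end (x,ẋ)=(0.034233, 0.064986)
phase 2: p=0.1939, T=0.362, ωT=1.226927, cosh=1.851962, sinh=1.558769; start (x,ẋ)=(0.034233, 0.064986) → end (x,ẋ)=(-0.071911, -0.723194)
phase 3: p=0.2725, T=0.402, ωT=1.362499, cosh=2.080980, sinh=1.824960; start (x,ẋ)=(-0.071911, -0.723194) → end (x,ẋ)=(-0.833613, -3.635248)

1 0.4940 0.0342 0.0650
2 0.8560 -0.0719 -0.7232
3 1.2580 -0.8336 -3.6352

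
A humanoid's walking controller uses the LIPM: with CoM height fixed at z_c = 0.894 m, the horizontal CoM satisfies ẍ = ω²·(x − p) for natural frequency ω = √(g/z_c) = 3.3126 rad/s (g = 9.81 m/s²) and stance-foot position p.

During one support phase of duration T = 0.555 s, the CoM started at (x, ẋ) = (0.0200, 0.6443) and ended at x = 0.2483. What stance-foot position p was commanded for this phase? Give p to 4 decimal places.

p = 0.1854

ωT = 3.3126·0.555 = 1.838493; cosh(ωT) = 3.223057, sinh(ωT) = 3.064000
x(T) = p + (x₀−p)·cosh(ωT) + (ẋ₀/ω)·sinh(ωT) ⇒ p·(1 − cosh) = x(T) − x₀·cosh − (ẋ₀/ω)·sinh
numerator   = 0.2483 − (0.0200)·3.223057 − (0.6443/3.3126)·3.064000 = -0.412108
denominator = 1 − 3.223057 = -2.223057
p = -0.412108 / -2.223057 = 0.1854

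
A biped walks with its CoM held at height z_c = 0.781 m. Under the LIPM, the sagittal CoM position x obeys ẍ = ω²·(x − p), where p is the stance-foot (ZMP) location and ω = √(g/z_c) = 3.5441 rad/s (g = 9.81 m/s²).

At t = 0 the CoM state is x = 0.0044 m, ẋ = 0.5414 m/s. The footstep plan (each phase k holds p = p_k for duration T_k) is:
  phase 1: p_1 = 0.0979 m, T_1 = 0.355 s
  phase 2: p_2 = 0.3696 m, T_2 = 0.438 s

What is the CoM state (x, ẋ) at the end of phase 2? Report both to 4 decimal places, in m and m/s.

x = 0.1843, ẋ = -0.4004

phase 1: p=0.0979, T=0.355, ωT=1.258155, cosh=1.901551, sinh=1.617374; start (x,ẋ)=(0.004400, 0.541400) → end (x,ẋ)=(0.167176, 0.493545)
phase 2: p=0.3696, T=0.438, ωT=1.552316, cosh=2.467075, sinh=2.255318; start (x,ẋ)=(0.167176, 0.493545) → end (x,ẋ)=(0.184278, -0.400373)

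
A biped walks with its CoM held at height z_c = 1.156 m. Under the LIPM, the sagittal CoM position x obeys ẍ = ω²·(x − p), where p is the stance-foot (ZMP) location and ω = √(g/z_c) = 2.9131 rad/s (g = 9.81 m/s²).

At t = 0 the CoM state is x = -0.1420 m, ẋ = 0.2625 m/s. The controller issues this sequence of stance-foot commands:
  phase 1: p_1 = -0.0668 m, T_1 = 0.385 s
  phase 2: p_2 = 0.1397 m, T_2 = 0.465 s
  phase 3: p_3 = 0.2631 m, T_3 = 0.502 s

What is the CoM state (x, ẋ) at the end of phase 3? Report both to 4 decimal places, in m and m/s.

x = -1.3695, ẋ = -4.6273

phase 1: p=-0.0668, T=0.385, ωT=1.121544, cosh=1.697683, sinh=1.371906; start (x,ẋ)=(-0.142000, 0.262500) → end (x,ẋ)=(-0.070843, 0.145105)
phase 2: p=0.1397, T=0.465, ωT=1.354592, cosh=2.066615, sinh=1.808562; start (x,ẋ)=(-0.070843, 0.145105) → end (x,ẋ)=(-0.205325, -0.809375)
phase 3: p=0.2631, T=0.502, ωT=1.462376, cosh=2.273944, sinh=2.042259; start (x,ẋ)=(-0.205325, -0.809375) → end (x,ẋ)=(-1.369492, -4.627275)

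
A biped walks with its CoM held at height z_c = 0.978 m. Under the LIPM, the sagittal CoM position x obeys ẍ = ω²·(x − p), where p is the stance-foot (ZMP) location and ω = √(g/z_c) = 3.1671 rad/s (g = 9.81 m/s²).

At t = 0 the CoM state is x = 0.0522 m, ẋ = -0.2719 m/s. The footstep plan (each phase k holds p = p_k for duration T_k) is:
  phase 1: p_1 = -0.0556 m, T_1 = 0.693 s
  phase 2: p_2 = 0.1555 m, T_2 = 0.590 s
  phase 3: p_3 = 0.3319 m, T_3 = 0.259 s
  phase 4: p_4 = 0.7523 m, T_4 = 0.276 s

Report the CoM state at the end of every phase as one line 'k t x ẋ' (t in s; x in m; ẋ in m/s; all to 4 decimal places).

phase 1: p=-0.0556, T=0.693, ωT=2.194800, cosh=4.544794, sinh=4.433414; start (x,ẋ)=(0.052200, -0.271900) → end (x,ẋ)=(0.053714, 0.277897)
phase 2: p=0.1555, T=0.590, ωT=1.868589, cosh=3.316745, sinh=3.162403; start (x,ẋ)=(0.053714, 0.277897) → end (x,ẋ)=(0.095387, -0.097739)
phase 3: p=0.3319, T=0.259, ωT=0.820279, cosh=1.355721, sinh=0.915412; start (x,ẋ)=(0.095387, -0.097739) → end (x,ẋ)=(-0.016996, -0.818205)
phase 4: p=0.7523, T=0.276, ωT=0.874120, cosh=1.406997, sinh=0.989768; start (x,ẋ)=(-0.016996, -0.818205) → end (x,ẋ)=(-0.585799, -3.562719)

1 0.6930 0.0537 0.2779
2 1.2830 0.0954 -0.0977
3 1.5420 -0.0170 -0.8182
4 1.8180 -0.5858 -3.5627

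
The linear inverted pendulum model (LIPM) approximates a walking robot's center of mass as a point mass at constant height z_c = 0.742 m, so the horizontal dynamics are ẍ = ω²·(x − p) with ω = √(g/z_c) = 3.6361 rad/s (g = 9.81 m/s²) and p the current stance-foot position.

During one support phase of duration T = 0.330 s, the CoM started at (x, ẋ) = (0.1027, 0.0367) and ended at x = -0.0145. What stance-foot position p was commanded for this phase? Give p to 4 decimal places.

ωT = 3.6361·0.330 = 1.199913; cosh(ωT) = 1.810524, sinh(ωT) = 1.509304
x(T) = p + (x₀−p)·cosh(ωT) + (ẋ₀/ω)·sinh(ωT) ⇒ p·(1 − cosh) = x(T) − x₀·cosh − (ẋ₀/ω)·sinh
numerator   = -0.0145 − (0.1027)·1.810524 − (0.0367/3.6361)·1.509304 = -0.215675
denominator = 1 − 1.810524 = -0.810524
p = -0.215675 / -0.810524 = 0.2661

p = 0.2661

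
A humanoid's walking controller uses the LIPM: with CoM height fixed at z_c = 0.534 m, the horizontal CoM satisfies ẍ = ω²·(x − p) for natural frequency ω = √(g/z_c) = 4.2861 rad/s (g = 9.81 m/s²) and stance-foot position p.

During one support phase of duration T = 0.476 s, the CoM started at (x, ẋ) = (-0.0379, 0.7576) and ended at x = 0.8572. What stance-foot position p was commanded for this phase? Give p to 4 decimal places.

p = -0.1158

ωT = 4.2861·0.476 = 2.040184; cosh(ωT) = 3.911013, sinh(ωT) = 3.781008
x(T) = p + (x₀−p)·cosh(ωT) + (ẋ₀/ω)·sinh(ωT) ⇒ p·(1 − cosh) = x(T) − x₀·cosh − (ẋ₀/ω)·sinh
numerator   = 0.8572 − (-0.0379)·3.911013 − (0.7576/4.2861)·3.781008 = 0.337106
denominator = 1 − 3.911013 = -2.911013
p = 0.337106 / -2.911013 = -0.1158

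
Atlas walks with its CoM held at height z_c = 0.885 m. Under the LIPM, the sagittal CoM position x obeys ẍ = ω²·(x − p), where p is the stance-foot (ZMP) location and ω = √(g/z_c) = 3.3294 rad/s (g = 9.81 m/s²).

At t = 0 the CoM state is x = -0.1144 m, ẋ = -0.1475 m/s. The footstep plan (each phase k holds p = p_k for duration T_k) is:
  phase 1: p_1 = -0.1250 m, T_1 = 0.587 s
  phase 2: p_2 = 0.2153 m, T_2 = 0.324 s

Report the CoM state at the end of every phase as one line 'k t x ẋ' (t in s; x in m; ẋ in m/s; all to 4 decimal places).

phase 1: p=-0.1250, T=0.587, ωT=1.954358, cosh=3.600520, sinh=3.458864; start (x,ẋ)=(-0.114400, -0.147500) → end (x,ẋ)=(-0.240070, -0.409008)
phase 2: p=0.2153, T=0.324, ωT=1.078726, cosh=1.640479, sinh=1.300450; start (x,ẋ)=(-0.240070, -0.409008) → end (x,ẋ)=(-0.691482, -2.642593)

1 0.5870 -0.2401 -0.4090
2 0.9110 -0.6915 -2.6426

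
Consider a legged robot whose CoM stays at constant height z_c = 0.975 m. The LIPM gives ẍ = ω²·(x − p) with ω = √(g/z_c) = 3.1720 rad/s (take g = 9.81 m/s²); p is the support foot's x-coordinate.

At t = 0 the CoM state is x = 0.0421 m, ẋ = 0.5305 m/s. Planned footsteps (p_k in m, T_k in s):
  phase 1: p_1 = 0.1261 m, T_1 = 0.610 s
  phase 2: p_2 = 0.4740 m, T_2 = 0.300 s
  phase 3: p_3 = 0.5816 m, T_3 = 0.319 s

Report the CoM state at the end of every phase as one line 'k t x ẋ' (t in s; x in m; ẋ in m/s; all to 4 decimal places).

1 0.6100 0.3961 0.9716
2 0.9100 0.6956 1.1736
3 1.2290 1.2008 2.2592

phase 1: p=0.1261, T=0.610, ωT=1.934920, cosh=3.533963, sinh=3.389527; start (x,ẋ)=(0.042100, 0.530500) → end (x,ẋ)=(0.396127, 0.971635)
phase 2: p=0.4740, T=0.300, ωT=0.951600, cosh=1.487986, sinh=1.101864; start (x,ẋ)=(0.396127, 0.971635) → end (x,ẋ)=(0.695645, 1.173606)
phase 3: p=0.5816, T=0.319, ωT=1.011868, cosh=1.557137, sinh=1.193598; start (x,ẋ)=(0.695645, 1.173606) → end (x,ẋ)=(1.200802, 2.259250)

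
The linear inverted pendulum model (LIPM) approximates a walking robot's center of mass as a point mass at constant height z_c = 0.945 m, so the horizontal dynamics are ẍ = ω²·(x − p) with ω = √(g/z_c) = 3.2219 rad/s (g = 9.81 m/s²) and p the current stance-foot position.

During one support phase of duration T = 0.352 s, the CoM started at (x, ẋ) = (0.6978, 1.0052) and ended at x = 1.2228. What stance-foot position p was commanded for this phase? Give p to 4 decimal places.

p = 0.5715

ωT = 3.2219·0.352 = 1.134109; cosh(ωT) = 1.715055, sinh(ωT) = 1.393347
x(T) = p + (x₀−p)·cosh(ωT) + (ẋ₀/ω)·sinh(ωT) ⇒ p·(1 − cosh) = x(T) − x₀·cosh − (ẋ₀/ω)·sinh
numerator   = 1.2228 − (0.6978)·1.715055 − (1.0052/3.2219)·1.393347 = -0.408676
denominator = 1 − 1.715055 = -0.715055
p = -0.408676 / -0.715055 = 0.5715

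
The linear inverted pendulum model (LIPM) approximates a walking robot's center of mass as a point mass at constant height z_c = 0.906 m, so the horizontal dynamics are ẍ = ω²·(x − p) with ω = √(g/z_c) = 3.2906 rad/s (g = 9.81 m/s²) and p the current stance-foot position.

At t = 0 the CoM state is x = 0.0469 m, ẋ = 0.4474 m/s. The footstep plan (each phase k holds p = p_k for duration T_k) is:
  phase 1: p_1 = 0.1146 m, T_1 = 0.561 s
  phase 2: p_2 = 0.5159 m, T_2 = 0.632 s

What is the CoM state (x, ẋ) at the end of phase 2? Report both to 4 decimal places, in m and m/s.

phase 1: p=0.1146, T=0.561, ωT=1.846027, cosh=3.246231, sinh=3.088368; start (x,ẋ)=(0.046900, 0.447400) → end (x,ẋ)=(0.314734, 0.764357)
phase 2: p=0.5159, T=0.632, ωT=2.079659, cosh=4.063357, sinh=3.938384; start (x,ẋ)=(0.314734, 0.764357) → end (x,ẋ)=(0.613319, 0.498816)

x = 0.6133, ẋ = 0.4988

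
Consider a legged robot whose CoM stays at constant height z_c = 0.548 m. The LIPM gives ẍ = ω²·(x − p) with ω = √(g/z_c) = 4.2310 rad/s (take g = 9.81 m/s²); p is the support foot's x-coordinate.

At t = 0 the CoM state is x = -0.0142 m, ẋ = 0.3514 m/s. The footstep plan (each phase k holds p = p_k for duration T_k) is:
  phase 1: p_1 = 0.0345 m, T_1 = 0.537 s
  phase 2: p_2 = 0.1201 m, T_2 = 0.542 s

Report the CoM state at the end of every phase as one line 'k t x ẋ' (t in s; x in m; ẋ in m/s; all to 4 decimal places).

phase 1: p=0.0345, T=0.537, ωT=2.272047, cosh=4.901168, sinh=4.798067; start (x,ẋ)=(-0.014200, 0.351400) → end (x,ẋ)=(0.194310, 0.733630)
phase 2: p=0.1201, T=0.542, ωT=2.293202, cosh=5.003775, sinh=4.902833; start (x,ẋ)=(0.194310, 0.733630) → end (x,ẋ)=(1.341553, 5.210326)

1 0.5370 0.1943 0.7336
2 1.0790 1.3416 5.2103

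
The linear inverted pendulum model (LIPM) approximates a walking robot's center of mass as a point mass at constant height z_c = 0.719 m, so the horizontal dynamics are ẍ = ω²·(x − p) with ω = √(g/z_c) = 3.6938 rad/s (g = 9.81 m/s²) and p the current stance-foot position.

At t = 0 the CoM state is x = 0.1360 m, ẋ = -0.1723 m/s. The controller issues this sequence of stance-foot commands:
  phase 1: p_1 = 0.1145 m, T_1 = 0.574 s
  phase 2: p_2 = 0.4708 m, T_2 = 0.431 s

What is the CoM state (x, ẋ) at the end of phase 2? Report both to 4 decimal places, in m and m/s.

x = -0.9548, ẋ = -5.0042

phase 1: p=0.1145, T=0.574, ωT=2.120241, cosh=4.226575, sinh=4.106572; start (x,ẋ)=(0.136000, -0.172300) → end (x,ẋ)=(0.013817, -0.402108)
phase 2: p=0.4708, T=0.431, ωT=1.592028, cosh=2.558608, sinh=2.355095; start (x,ẋ)=(0.013817, -0.402108) → end (x,ẋ)=(-0.954816, -5.004245)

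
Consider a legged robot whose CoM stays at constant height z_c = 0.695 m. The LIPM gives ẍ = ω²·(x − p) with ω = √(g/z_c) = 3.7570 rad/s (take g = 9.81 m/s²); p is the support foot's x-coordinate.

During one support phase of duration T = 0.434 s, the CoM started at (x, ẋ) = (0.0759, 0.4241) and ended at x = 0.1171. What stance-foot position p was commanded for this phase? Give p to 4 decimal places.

p = 0.2188

ωT = 3.7570·0.434 = 1.630538; cosh(ωT) = 2.651223, sinh(ωT) = 2.455399
x(T) = p + (x₀−p)·cosh(ωT) + (ẋ₀/ω)·sinh(ωT) ⇒ p·(1 − cosh) = x(T) − x₀·cosh − (ẋ₀/ω)·sinh
numerator   = 0.1171 − (0.0759)·2.651223 − (0.4241/3.7570)·2.455399 = -0.361300
denominator = 1 − 2.651223 = -1.651223
p = -0.361300 / -1.651223 = 0.2188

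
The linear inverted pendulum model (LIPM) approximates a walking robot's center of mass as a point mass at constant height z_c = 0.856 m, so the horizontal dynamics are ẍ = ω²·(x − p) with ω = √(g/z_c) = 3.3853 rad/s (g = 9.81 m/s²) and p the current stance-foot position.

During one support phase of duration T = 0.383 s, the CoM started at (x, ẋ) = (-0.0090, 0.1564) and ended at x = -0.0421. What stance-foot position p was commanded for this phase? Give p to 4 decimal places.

ωT = 3.3853·0.383 = 1.296570; cosh(ωT) = 1.965100, sinh(ωT) = 1.691632
x(T) = p + (x₀−p)·cosh(ωT) + (ẋ₀/ω)·sinh(ωT) ⇒ p·(1 − cosh) = x(T) − x₀·cosh − (ẋ₀/ω)·sinh
numerator   = -0.0421 − (-0.0090)·1.965100 − (0.1564/3.3853)·1.691632 = -0.102567
denominator = 1 − 1.965100 = -0.965100
p = -0.102567 / -0.965100 = 0.1063

p = 0.1063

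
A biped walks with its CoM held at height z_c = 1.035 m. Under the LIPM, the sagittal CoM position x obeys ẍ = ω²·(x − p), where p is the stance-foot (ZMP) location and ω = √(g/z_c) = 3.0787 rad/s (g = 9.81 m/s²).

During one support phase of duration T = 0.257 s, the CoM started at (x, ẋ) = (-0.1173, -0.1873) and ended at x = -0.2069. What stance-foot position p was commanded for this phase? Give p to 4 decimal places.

p = -0.0073

ωT = 3.0787·0.257 = 0.791226; cosh(ωT) = 1.329694, sinh(ωT) = 0.876405
x(T) = p + (x₀−p)·cosh(ωT) + (ẋ₀/ω)·sinh(ωT) ⇒ p·(1 − cosh) = x(T) − x₀·cosh − (ẋ₀/ω)·sinh
numerator   = -0.2069 − (-0.1173)·1.329694 − (-0.1873/3.0787)·0.876405 = 0.002391
denominator = 1 − 1.329694 = -0.329694
p = 0.002391 / -0.329694 = -0.0073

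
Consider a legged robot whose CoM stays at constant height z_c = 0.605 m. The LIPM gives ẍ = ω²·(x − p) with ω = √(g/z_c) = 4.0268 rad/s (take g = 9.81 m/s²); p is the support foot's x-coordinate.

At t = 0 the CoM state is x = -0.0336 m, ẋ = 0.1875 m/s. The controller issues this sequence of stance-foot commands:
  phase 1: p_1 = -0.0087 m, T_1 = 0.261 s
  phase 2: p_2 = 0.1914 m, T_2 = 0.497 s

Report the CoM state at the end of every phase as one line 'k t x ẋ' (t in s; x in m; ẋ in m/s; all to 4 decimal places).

phase 1: p=-0.0087, T=0.261, ωT=1.050995, cosh=1.605043, sinh=1.255453; start (x,ẋ)=(-0.033600, 0.187500) → end (x,ẋ)=(0.009792, 0.175065)
phase 2: p=0.1914, T=0.497, ωT=2.001320, cosh=3.766985, sinh=3.631828; start (x,ẋ)=(0.009792, 0.175065) → end (x,ẋ)=(-0.334821, -1.996485)

1 0.2610 0.0098 0.1751
2 0.7580 -0.3348 -1.9965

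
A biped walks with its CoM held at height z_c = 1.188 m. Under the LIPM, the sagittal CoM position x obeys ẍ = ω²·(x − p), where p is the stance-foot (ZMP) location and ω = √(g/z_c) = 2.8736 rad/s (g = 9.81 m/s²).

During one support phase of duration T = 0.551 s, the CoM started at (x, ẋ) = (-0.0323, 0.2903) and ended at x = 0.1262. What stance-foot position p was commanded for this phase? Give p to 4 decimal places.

ωT = 2.8736·0.551 = 1.583354; cosh(ωT) = 2.538275, sinh(ωT) = 2.332990
x(T) = p + (x₀−p)·cosh(ωT) + (ẋ₀/ω)·sinh(ωT) ⇒ p·(1 − cosh) = x(T) − x₀·cosh − (ẋ₀/ω)·sinh
numerator   = 0.1262 − (-0.0323)·2.538275 − (0.2903/2.8736)·2.332990 = -0.027500
denominator = 1 − 2.538275 = -1.538275
p = -0.027500 / -1.538275 = 0.0179

p = 0.0179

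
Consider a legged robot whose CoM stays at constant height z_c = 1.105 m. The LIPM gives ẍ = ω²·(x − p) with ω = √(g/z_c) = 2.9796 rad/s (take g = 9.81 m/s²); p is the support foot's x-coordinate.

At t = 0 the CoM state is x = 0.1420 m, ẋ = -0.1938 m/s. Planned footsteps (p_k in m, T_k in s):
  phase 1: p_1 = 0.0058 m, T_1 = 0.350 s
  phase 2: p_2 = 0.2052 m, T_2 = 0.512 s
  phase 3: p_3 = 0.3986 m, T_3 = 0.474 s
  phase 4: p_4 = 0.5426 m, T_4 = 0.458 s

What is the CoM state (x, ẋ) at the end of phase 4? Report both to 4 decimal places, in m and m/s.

x = -1.2263, ẋ = -5.1199

phase 1: p=0.0058, T=0.350, ωT=1.042860, cosh=1.594883, sinh=1.242437; start (x,ẋ)=(0.142000, -0.193800) → end (x,ẋ)=(0.142212, 0.195120)
phase 2: p=0.2052, T=0.512, ωT=1.525555, cosh=2.407598, sinh=2.190098; start (x,ẋ)=(0.142212, 0.195120) → end (x,ẋ)=(0.196969, 0.058734)
phase 3: p=0.3986, T=0.474, ωT=1.412330, cosh=2.174543, sinh=1.930968; start (x,ẋ)=(0.196969, 0.058734) → end (x,ẋ)=(-0.001791, -1.032365)
phase 4: p=0.5426, T=0.458, ωT=1.364657, cosh=2.084924, sinh=1.829456; start (x,ẋ)=(-0.001791, -1.032365) → end (x,ẋ)=(-1.226280, -5.119903)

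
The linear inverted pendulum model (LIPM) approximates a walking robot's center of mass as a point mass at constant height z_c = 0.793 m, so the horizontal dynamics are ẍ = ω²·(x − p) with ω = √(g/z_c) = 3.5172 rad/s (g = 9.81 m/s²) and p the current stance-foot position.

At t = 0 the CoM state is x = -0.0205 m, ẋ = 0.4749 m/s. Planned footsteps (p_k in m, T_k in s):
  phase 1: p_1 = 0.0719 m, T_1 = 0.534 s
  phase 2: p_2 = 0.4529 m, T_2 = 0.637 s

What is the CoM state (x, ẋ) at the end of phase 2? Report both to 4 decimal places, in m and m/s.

phase 1: p=0.0719, T=0.534, ωT=1.878185, cosh=3.347244, sinh=3.194376; start (x,ẋ)=(-0.020500, 0.474900) → end (x,ẋ)=(0.193926, 0.551468)
phase 2: p=0.4529, T=0.637, ωT=2.240456, cosh=4.752015, sinh=4.645605; start (x,ẋ)=(0.193926, 0.551468) → end (x,ẋ)=(-0.049354, -1.610922)

x = -0.0494, ẋ = -1.6109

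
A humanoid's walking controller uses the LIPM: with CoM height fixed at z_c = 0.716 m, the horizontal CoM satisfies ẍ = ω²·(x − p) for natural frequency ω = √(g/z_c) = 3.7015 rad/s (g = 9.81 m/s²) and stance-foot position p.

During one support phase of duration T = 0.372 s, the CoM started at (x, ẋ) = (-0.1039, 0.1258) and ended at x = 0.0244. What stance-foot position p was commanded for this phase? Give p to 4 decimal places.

p = -0.1628

ωT = 3.7015·0.372 = 1.376958; cosh(ωT) = 2.107587, sinh(ωT) = 1.855242
x(T) = p + (x₀−p)·cosh(ωT) + (ẋ₀/ω)·sinh(ωT) ⇒ p·(1 − cosh) = x(T) − x₀·cosh − (ẋ₀/ω)·sinh
numerator   = 0.0244 − (-0.1039)·2.107587 − (0.1258/3.7015)·1.855242 = 0.180326
denominator = 1 − 2.107587 = -1.107587
p = 0.180326 / -1.107587 = -0.1628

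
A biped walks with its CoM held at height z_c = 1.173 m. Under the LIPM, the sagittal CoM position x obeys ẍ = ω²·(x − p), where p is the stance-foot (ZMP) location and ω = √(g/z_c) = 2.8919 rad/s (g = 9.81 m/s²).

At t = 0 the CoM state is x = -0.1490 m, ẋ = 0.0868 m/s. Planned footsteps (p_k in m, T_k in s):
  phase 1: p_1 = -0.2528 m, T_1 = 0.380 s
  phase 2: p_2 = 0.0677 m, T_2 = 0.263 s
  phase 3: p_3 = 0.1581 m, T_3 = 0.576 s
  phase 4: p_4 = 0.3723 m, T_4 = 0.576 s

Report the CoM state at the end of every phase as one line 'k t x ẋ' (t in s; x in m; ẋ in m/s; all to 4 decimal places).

1 0.3800 -0.0397 0.5451
2 0.6430 0.0853 0.4508
3 1.2190 0.3561 0.6977
4 1.7950 0.9433 1.7919

phase 1: p=-0.2528, T=0.380, ωT=1.098922, cosh=1.667080, sinh=1.333850; start (x,ẋ)=(-0.149000, 0.086800) → end (x,ẋ)=(-0.039722, 0.545096)
phase 2: p=0.0677, T=0.263, ωT=0.760570, cosh=1.303447, sinh=0.836047; start (x,ẋ)=(-0.039722, 0.545096) → end (x,ẋ)=(0.085269, 0.450784)
phase 3: p=0.1581, T=0.576, ωT=1.665734, cosh=2.739304, sinh=2.550252; start (x,ẋ)=(0.085269, 0.450784) → end (x,ẋ)=(0.356121, 0.697696)
phase 4: p=0.3723, T=0.576, ωT=1.665734, cosh=2.739304, sinh=2.550252; start (x,ẋ)=(0.356121, 0.697696) → end (x,ẋ)=(0.943251, 1.791881)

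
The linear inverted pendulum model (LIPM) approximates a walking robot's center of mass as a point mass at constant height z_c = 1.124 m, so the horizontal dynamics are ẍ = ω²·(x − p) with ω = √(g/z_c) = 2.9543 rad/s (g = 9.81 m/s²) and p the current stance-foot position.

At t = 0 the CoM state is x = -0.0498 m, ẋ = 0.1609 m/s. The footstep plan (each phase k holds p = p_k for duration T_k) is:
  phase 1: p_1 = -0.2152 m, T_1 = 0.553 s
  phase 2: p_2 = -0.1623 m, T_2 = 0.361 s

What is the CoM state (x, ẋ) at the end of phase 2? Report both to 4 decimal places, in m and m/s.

x = 1.3916, ẋ = 4.6225

phase 1: p=-0.2152, T=0.553, ωT=1.633728, cosh=2.659069, sinh=2.463868; start (x,ẋ)=(-0.049800, 0.160900) → end (x,ẋ)=(0.358800, 1.631792)
phase 2: p=-0.1623, T=0.361, ωT=1.066502, cosh=1.624705, sinh=1.280495; start (x,ẋ)=(0.358800, 1.631792) → end (x,ẋ)=(1.391608, 4.622483)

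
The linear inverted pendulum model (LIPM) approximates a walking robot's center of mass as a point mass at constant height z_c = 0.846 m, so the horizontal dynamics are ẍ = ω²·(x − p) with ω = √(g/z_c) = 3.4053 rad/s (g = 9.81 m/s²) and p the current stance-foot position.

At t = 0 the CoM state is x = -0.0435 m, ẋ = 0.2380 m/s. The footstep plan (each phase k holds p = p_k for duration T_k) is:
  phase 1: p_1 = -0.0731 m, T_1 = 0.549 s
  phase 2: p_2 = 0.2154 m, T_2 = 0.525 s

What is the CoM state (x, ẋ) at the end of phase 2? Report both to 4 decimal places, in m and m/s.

phase 1: p=-0.0731, T=0.549, ωT=1.869510, cosh=3.319658, sinh=3.165458; start (x,ẋ)=(-0.043500, 0.238000) → end (x,ẋ)=(0.246399, 1.109147)
phase 2: p=0.2154, T=0.525, ωT=1.787783, cosh=3.071758, sinh=2.904427; start (x,ẋ)=(0.246399, 1.109147) → end (x,ẋ)=(1.256628, 3.713626)

x = 1.2566, ẋ = 3.7136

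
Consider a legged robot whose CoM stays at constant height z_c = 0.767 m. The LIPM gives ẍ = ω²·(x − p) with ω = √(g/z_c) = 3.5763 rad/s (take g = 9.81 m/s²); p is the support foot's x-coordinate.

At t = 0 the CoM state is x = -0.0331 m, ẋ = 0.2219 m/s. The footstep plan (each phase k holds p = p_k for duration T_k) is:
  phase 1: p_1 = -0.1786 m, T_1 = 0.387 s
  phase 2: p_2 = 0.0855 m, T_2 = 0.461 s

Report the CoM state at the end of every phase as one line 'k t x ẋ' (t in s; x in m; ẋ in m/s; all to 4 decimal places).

phase 1: p=-0.1786, T=0.387, ωT=1.384028, cosh=2.120756, sinh=1.870189; start (x,ẋ)=(-0.033100, 0.221900) → end (x,ẋ)=(0.246010, 1.443752)
phase 2: p=0.0855, T=0.461, ωT=1.648674, cosh=2.696193, sinh=2.503888; start (x,ẋ)=(0.246010, 1.443752) → end (x,ẋ)=(1.529086, 5.329948)

1 0.3870 0.2460 1.4438
2 0.8480 1.5291 5.3299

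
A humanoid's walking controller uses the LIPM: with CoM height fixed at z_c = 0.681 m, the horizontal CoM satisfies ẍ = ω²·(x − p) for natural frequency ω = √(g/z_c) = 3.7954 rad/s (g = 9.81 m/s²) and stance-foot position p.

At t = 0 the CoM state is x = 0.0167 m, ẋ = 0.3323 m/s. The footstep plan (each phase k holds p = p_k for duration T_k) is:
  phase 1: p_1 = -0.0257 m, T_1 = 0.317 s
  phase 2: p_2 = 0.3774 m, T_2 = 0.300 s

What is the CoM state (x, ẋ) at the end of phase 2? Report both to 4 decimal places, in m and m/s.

x = 0.3571, ẋ = 0.4293

phase 1: p=-0.0257, T=0.317, ωT=1.203142, cosh=1.815407, sinh=1.515158; start (x,ẋ)=(0.016700, 0.332300) → end (x,ẋ)=(0.183930, 0.847086)
phase 2: p=0.3774, T=0.300, ωT=1.138620, cosh=1.721359, sinh=1.401098; start (x,ẋ)=(0.183930, 0.847086) → end (x,ẋ)=(0.357077, 0.429321)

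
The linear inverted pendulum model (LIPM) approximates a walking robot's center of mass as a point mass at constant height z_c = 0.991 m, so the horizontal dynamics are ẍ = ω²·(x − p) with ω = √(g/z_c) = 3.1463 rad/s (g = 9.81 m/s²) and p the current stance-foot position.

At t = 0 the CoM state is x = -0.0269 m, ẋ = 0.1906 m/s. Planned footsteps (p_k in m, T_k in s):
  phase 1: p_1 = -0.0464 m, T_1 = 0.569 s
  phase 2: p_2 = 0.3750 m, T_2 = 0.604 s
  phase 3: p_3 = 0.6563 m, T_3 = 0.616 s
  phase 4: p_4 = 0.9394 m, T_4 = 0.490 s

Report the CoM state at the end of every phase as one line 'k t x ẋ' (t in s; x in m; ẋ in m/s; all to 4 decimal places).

phase 1: p=-0.0464, T=0.569, ωT=1.790245, cosh=3.078919, sinh=2.911999; start (x,ẋ)=(-0.026900, 0.190600) → end (x,ẋ)=(0.190045, 0.765501)
phase 2: p=0.3750, T=0.604, ωT=1.900365, cosh=3.418925, sinh=3.269411; start (x,ẋ)=(0.190045, 0.765501) → end (x,ẋ)=(0.538108, 0.714646)
phase 3: p=0.6563, T=0.616, ωT=1.938121, cosh=3.544830, sinh=3.400856; start (x,ẋ)=(0.538108, 0.714646) → end (x,ẋ)=(1.009794, 1.268629)
phase 4: p=0.9394, T=0.490, ωT=1.541687, cosh=2.443243, sinh=2.229223; start (x,ẋ)=(1.009794, 1.268629) → end (x,ẋ)=(2.010242, 3.593302)

1 0.5690 0.1900 0.7655
2 1.1730 0.5381 0.7146
3 1.7890 1.0098 1.2686
4 2.2790 2.0102 3.5933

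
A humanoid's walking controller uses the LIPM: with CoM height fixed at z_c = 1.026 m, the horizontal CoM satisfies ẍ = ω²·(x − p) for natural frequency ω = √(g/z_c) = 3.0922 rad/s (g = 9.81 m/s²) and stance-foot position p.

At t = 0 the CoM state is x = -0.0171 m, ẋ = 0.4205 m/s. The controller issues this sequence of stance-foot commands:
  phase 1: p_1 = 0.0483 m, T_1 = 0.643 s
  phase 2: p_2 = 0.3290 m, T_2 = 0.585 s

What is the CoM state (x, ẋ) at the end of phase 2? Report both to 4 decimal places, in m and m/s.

phase 1: p=0.0483, T=0.643, ωT=1.988285, cosh=3.719963, sinh=3.583033; start (x,ẋ)=(-0.017100, 0.420500) → end (x,ẋ)=(0.292261, 0.839648)
phase 2: p=0.3290, T=0.585, ωT=1.808937, cosh=3.133892, sinh=2.970064; start (x,ẋ)=(0.292261, 0.839648) → end (x,ẋ)=(1.020349, 2.293958)

x = 1.0203, ẋ = 2.2940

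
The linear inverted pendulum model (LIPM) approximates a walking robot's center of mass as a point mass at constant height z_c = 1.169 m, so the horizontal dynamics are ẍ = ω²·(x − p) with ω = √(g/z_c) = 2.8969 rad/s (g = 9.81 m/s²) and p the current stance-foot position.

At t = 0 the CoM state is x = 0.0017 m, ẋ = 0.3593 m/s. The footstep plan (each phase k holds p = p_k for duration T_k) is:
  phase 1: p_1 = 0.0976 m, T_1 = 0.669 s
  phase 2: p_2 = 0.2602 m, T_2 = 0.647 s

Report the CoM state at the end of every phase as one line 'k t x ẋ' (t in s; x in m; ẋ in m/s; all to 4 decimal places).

1 0.6690 0.1794 0.3288
2 1.3160 0.3520 0.3524

phase 1: p=0.0976, T=0.669, ωT=1.938026, cosh=3.544508, sinh=3.400520; start (x,ẋ)=(0.001700, 0.359300) → end (x,ẋ)=(0.179445, 0.328834)
phase 2: p=0.2602, T=0.647, ωT=1.874294, cosh=3.334841, sinh=3.181378; start (x,ẋ)=(0.179445, 0.328834) → end (x,ẋ)=(0.352022, 0.352363)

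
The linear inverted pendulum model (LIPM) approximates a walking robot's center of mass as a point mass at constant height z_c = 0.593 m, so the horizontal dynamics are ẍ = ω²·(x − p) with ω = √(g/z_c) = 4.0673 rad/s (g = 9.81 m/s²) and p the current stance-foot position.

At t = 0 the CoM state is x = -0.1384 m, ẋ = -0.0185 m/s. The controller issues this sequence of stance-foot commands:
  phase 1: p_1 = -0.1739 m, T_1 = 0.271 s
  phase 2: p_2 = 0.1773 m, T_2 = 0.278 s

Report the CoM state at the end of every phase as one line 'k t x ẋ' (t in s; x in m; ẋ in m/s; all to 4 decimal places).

phase 1: p=-0.1739, T=0.271, ωT=1.102238, cosh=1.671512, sinh=1.339385; start (x,ẋ)=(-0.138400, -0.018500) → end (x,ẋ)=(-0.120653, 0.162470)
phase 2: p=0.1773, T=0.278, ωT=1.130709, cosh=1.710329, sinh=1.387525; start (x,ẋ)=(-0.120653, 0.162470) → end (x,ẋ)=(-0.276873, -1.403617)

1 0.2710 -0.1207 0.1625
2 0.5490 -0.2769 -1.4036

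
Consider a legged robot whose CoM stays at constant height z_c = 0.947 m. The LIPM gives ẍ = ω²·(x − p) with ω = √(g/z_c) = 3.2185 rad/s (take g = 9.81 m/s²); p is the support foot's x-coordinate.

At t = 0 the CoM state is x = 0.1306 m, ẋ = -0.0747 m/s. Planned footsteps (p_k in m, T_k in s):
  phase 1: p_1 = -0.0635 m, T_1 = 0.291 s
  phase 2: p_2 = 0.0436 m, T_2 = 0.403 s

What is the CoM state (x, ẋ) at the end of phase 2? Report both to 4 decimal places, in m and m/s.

x = 0.6422, ẋ = 1.9459

phase 1: p=-0.0635, T=0.291, ωT=0.936584, cosh=1.471607, sinh=1.079643; start (x,ẋ)=(0.130600, -0.074700) → end (x,ẋ)=(0.197081, 0.564535)
phase 2: p=0.0436, T=0.403, ωT=1.297056, cosh=1.965922, sinh=1.692586; start (x,ẋ)=(0.197081, 0.564535) → end (x,ẋ)=(0.642217, 1.945934)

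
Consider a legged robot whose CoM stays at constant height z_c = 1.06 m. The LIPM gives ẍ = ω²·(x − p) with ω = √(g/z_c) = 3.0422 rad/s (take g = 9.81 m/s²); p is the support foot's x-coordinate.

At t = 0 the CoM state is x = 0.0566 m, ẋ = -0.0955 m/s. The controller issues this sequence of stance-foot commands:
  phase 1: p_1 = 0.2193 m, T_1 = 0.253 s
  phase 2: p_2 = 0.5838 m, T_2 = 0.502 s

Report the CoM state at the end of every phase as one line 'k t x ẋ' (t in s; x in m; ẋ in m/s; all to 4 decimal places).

phase 1: p=0.2193, T=0.253, ωT=0.769677, cosh=1.311115, sinh=0.847953; start (x,ẋ)=(0.056600, -0.095500) → end (x,ẋ)=(-0.020637, -0.544919)
phase 2: p=0.5838, T=0.502, ωT=1.527184, cosh=2.411169, sinh=2.194023; start (x,ẋ)=(-0.020637, -0.544919) → end (x,ẋ)=(-1.266594, -5.348303)

1 0.2530 -0.0206 -0.5449
2 0.7550 -1.2666 -5.3483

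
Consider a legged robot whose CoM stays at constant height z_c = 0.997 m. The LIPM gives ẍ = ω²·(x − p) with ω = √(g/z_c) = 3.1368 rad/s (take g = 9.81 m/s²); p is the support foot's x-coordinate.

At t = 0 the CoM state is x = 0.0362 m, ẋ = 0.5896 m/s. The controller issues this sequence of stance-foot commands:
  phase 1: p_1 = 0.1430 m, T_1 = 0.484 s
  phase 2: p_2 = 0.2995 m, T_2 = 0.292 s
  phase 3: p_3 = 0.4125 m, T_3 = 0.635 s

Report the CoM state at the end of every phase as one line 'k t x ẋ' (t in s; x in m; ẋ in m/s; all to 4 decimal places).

phase 1: p=0.1430, T=0.484, ωT=1.518211, cosh=2.391579, sinh=2.172475; start (x,ẋ)=(0.036200, 0.589600) → end (x,ẋ)=(0.295923, 0.682273)
phase 2: p=0.2995, T=0.292, ωT=0.915946, cosh=1.449638, sinh=1.049500; start (x,ẋ)=(0.295923, 0.682273) → end (x,ẋ)=(0.522587, 0.977273)
phase 3: p=0.4125, T=0.635, ωT=1.991868, cosh=3.732826, sinh=3.596386; start (x,ẋ)=(0.522587, 0.977273) → end (x,ẋ)=(1.943892, 4.889894)

1 0.4840 0.2959 0.6823
2 0.7760 0.5226 0.9773
3 1.4110 1.9439 4.8899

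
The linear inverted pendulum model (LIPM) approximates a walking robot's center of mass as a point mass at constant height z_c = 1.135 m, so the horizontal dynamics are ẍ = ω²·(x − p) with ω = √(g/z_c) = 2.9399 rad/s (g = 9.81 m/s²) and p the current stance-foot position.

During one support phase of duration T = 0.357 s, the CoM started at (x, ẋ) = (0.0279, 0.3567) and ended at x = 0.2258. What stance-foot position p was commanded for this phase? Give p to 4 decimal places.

ωT = 2.9399·0.357 = 1.049544; cosh(ωT) = 1.603223, sinh(ωT) = 1.253126
x(T) = p + (x₀−p)·cosh(ωT) + (ẋ₀/ω)·sinh(ωT) ⇒ p·(1 − cosh) = x(T) − x₀·cosh − (ẋ₀/ω)·sinh
numerator   = 0.2258 − (0.0279)·1.603223 − (0.3567/2.9399)·1.253126 = 0.029027
denominator = 1 − 1.603223 = -0.603223
p = 0.029027 / -0.603223 = -0.0481

p = -0.0481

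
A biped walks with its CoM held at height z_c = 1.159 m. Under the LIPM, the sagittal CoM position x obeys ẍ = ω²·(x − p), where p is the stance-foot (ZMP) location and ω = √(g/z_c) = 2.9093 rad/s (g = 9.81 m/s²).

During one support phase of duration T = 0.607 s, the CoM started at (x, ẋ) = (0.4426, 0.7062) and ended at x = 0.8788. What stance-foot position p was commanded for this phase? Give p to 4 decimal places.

p = 0.5684

ωT = 2.9093·0.607 = 1.765945; cosh(ωT) = 3.009060, sinh(ωT) = 2.838035
x(T) = p + (x₀−p)·cosh(ωT) + (ẋ₀/ω)·sinh(ωT) ⇒ p·(1 − cosh) = x(T) − x₀·cosh − (ẋ₀/ω)·sinh
numerator   = 0.8788 − (0.4426)·3.009060 − (0.7062/2.9093)·2.838035 = -1.141911
denominator = 1 − 3.009060 = -2.009060
p = -1.141911 / -2.009060 = 0.5684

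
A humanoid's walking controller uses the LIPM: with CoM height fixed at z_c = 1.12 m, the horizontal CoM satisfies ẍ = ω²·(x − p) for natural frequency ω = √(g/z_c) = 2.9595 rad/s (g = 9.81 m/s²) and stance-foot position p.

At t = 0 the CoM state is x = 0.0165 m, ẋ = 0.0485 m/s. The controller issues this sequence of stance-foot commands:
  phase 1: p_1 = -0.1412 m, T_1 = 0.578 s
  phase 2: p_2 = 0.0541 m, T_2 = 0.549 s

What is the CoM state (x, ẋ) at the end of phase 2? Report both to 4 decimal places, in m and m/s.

phase 1: p=-0.1412, T=0.578, ωT=1.710591, cosh=2.856494, sinh=2.675736; start (x,ẋ)=(0.016500, 0.048500) → end (x,ẋ)=(0.353119, 1.387341)
phase 2: p=0.0541, T=0.549, ωT=1.624766, cosh=2.637093, sinh=2.440135; start (x,ẋ)=(0.353119, 1.387341) → end (x,ẋ)=(1.986516, 5.817936)

x = 1.9865, ẋ = 5.8179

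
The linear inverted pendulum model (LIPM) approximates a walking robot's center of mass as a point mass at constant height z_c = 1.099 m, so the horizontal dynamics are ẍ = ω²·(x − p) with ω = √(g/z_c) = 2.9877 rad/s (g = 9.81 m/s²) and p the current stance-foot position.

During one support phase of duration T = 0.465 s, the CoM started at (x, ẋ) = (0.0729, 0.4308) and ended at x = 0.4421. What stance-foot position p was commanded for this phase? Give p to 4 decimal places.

p = -0.0137

ωT = 2.9877·0.465 = 1.389280; cosh(ωT) = 2.130608, sinh(ωT) = 1.881354
x(T) = p + (x₀−p)·cosh(ωT) + (ẋ₀/ω)·sinh(ωT) ⇒ p·(1 − cosh) = x(T) − x₀·cosh − (ẋ₀/ω)·sinh
numerator   = 0.4421 − (0.0729)·2.130608 − (0.4308/2.9877)·1.881354 = 0.015504
denominator = 1 − 2.130608 = -1.130608
p = 0.015504 / -1.130608 = -0.0137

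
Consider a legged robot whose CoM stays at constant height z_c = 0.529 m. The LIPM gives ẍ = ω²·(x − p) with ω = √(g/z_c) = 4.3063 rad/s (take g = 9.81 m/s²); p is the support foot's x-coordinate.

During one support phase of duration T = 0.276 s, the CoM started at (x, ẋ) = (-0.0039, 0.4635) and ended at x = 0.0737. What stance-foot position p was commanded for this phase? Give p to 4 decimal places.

p = 0.1003

ωT = 4.3063·0.276 = 1.188539; cosh(ωT) = 1.793474, sinh(ωT) = 1.488808
x(T) = p + (x₀−p)·cosh(ωT) + (ẋ₀/ω)·sinh(ωT) ⇒ p·(1 − cosh) = x(T) − x₀·cosh − (ẋ₀/ω)·sinh
numerator   = 0.0737 − (-0.0039)·1.793474 − (0.4635/4.3063)·1.488808 = -0.079550
denominator = 1 − 1.793474 = -0.793474
p = -0.079550 / -0.793474 = 0.1003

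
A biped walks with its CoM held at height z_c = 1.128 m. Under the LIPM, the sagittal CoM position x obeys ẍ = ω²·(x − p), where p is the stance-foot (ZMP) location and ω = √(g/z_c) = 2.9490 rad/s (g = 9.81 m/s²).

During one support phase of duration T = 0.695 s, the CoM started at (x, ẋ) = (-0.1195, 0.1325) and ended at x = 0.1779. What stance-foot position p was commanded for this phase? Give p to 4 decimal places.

p = -0.1622

ωT = 2.9490·0.695 = 2.049555; cosh(ωT) = 3.946619, sinh(ωT) = 3.817826
x(T) = p + (x₀−p)·cosh(ωT) + (ẋ₀/ω)·sinh(ωT) ⇒ p·(1 − cosh) = x(T) − x₀·cosh − (ẋ₀/ω)·sinh
numerator   = 0.1779 − (-0.1195)·3.946619 − (0.1325/2.9490)·3.817826 = 0.477984
denominator = 1 − 3.946619 = -2.946619
p = 0.477984 / -2.946619 = -0.1622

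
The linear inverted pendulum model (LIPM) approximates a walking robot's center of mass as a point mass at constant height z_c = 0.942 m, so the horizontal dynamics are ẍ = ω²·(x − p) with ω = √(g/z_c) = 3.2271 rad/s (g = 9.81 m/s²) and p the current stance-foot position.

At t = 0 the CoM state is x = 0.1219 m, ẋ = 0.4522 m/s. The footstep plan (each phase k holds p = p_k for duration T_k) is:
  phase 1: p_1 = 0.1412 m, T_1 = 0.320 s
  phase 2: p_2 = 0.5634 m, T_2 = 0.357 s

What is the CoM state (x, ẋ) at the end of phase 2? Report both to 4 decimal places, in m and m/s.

phase 1: p=0.1412, T=0.320, ωT=1.032672, cosh=1.582307, sinh=1.226253; start (x,ẋ)=(0.121900, 0.452200) → end (x,ẋ)=(0.282491, 0.639145)
phase 2: p=0.5634, T=0.357, ωT=1.152075, cosh=1.740366, sinh=1.424386; start (x,ẋ)=(0.282491, 0.639145) → end (x,ẋ)=(0.356623, -0.178890)

x = 0.3566, ẋ = -0.1789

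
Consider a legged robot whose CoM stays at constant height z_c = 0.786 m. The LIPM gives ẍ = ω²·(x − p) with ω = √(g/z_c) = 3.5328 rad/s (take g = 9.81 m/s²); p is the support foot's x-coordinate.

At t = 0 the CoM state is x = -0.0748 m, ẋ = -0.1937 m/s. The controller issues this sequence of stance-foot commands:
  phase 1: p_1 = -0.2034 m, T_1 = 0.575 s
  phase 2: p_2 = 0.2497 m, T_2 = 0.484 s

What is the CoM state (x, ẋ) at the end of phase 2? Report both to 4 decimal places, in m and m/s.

x = 0.5132, ẋ = 1.2050

phase 1: p=-0.2034, T=0.575, ωT=2.031360, cosh=3.877803, sinh=3.746646; start (x,ẋ)=(-0.074800, -0.193700) → end (x,ẋ)=(0.089860, 0.951039)
phase 2: p=0.2497, T=0.484, ωT=1.709875, cosh=2.854580, sinh=2.673692; start (x,ẋ)=(0.089860, 0.951039) → end (x,ẋ)=(0.513190, 1.205032)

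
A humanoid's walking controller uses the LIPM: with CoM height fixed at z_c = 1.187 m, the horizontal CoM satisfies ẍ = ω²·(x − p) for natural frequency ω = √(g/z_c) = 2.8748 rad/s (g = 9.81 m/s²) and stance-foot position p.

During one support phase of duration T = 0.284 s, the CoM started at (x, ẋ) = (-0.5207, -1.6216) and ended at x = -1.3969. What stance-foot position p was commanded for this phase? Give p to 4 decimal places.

ωT = 2.8748·0.284 = 0.816443; cosh(ωT) = 1.352220, sinh(ωT) = 0.910219
x(T) = p + (x₀−p)·cosh(ωT) + (ẋ₀/ω)·sinh(ωT) ⇒ p·(1 − cosh) = x(T) − x₀·cosh − (ẋ₀/ω)·sinh
numerator   = -1.3969 − (-0.5207)·1.352220 − (-1.6216/2.8748)·0.910219 = -0.179368
denominator = 1 − 1.352220 = -0.352220
p = -0.179368 / -0.352220 = 0.5093

p = 0.5093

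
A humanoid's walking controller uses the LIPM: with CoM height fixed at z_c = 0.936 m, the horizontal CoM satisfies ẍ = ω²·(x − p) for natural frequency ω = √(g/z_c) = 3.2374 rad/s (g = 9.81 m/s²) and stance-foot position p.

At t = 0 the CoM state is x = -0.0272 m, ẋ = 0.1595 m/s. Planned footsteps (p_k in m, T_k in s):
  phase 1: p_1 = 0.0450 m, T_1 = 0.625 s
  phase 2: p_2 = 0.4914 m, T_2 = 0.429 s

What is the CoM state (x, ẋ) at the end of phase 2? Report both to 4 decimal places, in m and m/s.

x = -0.8091, ẋ = -3.8370

phase 1: p=0.0450, T=0.625, ωT=2.023375, cosh=3.848009, sinh=3.715801; start (x,ẋ)=(-0.027200, 0.159500) → end (x,ẋ)=(-0.049756, -0.254775)
phase 2: p=0.4914, T=0.429, ωT=1.388845, cosh=2.129789, sinh=1.880425; start (x,ẋ)=(-0.049756, -0.254775) → end (x,ẋ)=(-0.809133, -3.837009)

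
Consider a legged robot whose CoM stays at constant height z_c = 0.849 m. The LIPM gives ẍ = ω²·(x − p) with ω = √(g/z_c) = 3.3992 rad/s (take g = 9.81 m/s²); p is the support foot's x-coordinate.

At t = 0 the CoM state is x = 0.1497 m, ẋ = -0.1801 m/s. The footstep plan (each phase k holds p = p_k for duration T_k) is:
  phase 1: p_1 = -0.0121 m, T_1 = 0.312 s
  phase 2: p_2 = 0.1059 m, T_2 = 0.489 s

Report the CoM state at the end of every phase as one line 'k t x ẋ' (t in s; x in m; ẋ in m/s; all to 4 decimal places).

1 0.3120 0.1822 0.4077
2 0.8010 0.6190 1.7723

phase 1: p=-0.0121, T=0.312, ωT=1.060550, cosh=1.617113, sinh=1.270847; start (x,ẋ)=(0.149700, -0.180100) → end (x,ẋ)=(0.182215, 0.407712)
phase 2: p=0.1059, T=0.489, ωT=1.662209, cosh=2.730330, sinh=2.540610; start (x,ẋ)=(0.182215, 0.407712) → end (x,ẋ)=(0.618996, 1.772252)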